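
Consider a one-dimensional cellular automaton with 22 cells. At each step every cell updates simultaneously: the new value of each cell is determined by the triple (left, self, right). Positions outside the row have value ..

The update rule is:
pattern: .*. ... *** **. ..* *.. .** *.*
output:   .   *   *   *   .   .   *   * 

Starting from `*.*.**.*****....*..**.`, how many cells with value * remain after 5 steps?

.*.*********.**....**.
..*************.**.**.
*.*******************.
.********************.
.********************.
count of *: 20

20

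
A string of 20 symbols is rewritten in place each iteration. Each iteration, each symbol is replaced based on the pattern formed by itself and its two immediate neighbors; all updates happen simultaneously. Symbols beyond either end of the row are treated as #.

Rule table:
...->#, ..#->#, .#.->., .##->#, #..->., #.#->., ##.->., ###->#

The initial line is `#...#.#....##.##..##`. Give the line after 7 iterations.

.#####..#..#########

iteration 1: ..##....####..#..###
iteration 2: .##..######..#..####
iteration 3: .#..######..#..#####
iteration 4: ...######..#..######
iteration 5: .#######..#..#######
iteration 6: .######..#..########
iteration 7: .#####..#..#########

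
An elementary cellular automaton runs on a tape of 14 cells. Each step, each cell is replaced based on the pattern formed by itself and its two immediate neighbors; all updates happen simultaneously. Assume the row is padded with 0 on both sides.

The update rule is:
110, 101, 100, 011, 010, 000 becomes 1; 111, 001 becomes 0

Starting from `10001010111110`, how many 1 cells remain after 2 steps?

9

11101111100011
10111000111011
count of 1: 9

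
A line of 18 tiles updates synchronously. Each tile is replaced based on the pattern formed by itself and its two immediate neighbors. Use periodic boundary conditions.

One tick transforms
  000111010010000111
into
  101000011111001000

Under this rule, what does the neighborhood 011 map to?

At position 3 the neighborhood is 011; the next row has 0 there.

0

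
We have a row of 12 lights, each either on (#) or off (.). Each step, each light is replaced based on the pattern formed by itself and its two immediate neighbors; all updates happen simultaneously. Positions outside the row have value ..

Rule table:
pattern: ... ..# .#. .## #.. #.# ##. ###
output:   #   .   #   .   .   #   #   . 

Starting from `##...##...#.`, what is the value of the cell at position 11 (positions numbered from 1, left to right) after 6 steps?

#

.#.#..#.#.#.
.###..#####.
...#......#.
##.#.####.#.
.####...###.
....#.#...#.
position 11 holds #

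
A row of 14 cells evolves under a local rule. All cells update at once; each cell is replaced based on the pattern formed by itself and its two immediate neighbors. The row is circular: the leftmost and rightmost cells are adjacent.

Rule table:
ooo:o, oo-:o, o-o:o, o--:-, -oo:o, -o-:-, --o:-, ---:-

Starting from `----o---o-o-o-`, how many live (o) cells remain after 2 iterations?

iteration 1: ---------o-o--
iteration 2: ----------o---
count of o: 1

1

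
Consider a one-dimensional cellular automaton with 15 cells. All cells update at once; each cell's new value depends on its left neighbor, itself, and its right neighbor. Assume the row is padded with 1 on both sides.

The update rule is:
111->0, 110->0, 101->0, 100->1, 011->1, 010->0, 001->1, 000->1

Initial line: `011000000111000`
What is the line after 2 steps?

000100000011100

010111111100111
000100000011100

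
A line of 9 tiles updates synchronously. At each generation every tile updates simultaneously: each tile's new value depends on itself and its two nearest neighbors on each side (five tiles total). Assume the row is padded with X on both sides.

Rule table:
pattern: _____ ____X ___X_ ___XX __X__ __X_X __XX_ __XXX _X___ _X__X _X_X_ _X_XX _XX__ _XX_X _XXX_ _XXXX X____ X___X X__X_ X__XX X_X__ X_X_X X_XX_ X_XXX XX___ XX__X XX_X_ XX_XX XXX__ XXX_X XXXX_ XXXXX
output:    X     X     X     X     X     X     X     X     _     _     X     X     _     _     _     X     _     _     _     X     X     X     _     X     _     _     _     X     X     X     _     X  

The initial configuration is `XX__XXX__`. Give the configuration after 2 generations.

_X_XX_X_X
_XX___XXX

_XX___XXX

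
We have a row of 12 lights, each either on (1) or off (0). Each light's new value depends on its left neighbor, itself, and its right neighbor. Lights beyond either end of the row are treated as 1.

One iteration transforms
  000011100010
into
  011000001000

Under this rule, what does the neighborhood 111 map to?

At position 5 the neighborhood is 111; the next row has 0 there.

0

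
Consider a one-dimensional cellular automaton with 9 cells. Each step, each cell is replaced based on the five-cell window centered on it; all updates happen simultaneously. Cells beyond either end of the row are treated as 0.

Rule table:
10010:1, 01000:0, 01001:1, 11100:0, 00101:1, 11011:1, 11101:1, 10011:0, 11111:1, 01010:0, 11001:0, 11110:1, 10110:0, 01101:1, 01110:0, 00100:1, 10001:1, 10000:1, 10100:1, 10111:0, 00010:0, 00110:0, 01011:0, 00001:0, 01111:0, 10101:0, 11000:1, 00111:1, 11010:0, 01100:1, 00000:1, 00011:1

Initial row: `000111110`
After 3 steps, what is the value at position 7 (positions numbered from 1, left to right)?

0

101101101
100110101
110010001
position 7 holds 0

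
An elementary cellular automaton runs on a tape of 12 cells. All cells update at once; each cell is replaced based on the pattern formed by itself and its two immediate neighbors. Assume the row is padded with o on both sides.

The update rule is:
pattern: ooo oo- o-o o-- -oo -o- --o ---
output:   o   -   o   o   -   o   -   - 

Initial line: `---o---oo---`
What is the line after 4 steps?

oo-o---o----

step 1: o--oo----o--
step 2: -o---o---oo-
step 3: ooo--oo----o
step 4: oo-o---o----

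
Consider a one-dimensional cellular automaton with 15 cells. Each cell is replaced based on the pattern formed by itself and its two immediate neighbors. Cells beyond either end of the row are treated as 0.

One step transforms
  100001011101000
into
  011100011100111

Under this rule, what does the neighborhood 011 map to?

At position 7 the neighborhood is 011; the next row has 1 there.

1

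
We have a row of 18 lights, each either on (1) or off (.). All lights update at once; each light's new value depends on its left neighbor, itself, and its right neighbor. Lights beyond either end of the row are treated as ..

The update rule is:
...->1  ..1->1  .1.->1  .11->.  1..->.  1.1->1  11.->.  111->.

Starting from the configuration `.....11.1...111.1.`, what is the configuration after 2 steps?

......1..1...11...

step 1: 11111..11.11...11.
step 2: ......1..1...11...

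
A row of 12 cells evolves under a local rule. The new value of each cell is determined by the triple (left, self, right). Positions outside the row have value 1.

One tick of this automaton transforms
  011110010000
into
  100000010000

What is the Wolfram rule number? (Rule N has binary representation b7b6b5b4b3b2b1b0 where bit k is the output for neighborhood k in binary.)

position 2: 111 → 0  (bit 7 = 0)
position 4: 110 → 0  (bit 6 = 0)
position 0: 101 → 1  (bit 5 = 1)
position 5: 100 → 0  (bit 4 = 0)
position 1: 011 → 0  (bit 3 = 0)
position 7: 010 → 1  (bit 2 = 1)
position 6: 001 → 0  (bit 1 = 0)
position 9: 000 → 0  (bit 0 = 0)
bits b7..b0 = 00100100 = 36

36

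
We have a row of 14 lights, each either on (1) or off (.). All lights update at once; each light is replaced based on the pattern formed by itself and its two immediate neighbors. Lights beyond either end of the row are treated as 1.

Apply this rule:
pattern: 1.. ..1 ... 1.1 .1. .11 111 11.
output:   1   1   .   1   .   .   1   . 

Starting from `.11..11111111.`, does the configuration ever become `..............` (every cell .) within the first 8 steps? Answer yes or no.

1..11.111111.1
.11..1.1111.1.
1..11.1.11.1.1
.11..1.1..1.1.
1..11.1.11.1.1  (repeats step 3; period 2)
step 8: .11..1.1..1.1.
step 8 is .11..1.1..1.1., still not uniform .

no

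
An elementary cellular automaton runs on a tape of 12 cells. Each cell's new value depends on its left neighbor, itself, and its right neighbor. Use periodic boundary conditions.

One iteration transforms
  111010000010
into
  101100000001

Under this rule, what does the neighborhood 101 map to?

At position 3 the neighborhood is 101; the next row has 1 there.

1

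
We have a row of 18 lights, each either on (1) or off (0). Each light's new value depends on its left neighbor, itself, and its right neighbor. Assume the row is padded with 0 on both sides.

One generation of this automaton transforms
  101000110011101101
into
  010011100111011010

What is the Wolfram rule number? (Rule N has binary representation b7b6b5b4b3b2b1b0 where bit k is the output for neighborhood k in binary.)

position 11: 111 → 1  (bit 7 = 1)
position 7: 110 → 0  (bit 6 = 0)
position 1: 101 → 1  (bit 5 = 1)
position 3: 100 → 0  (bit 4 = 0)
position 6: 011 → 1  (bit 3 = 1)
position 0: 010 → 0  (bit 2 = 0)
position 5: 001 → 1  (bit 1 = 1)
position 4: 000 → 1  (bit 0 = 1)
bits b7..b0 = 10101011 = 171

171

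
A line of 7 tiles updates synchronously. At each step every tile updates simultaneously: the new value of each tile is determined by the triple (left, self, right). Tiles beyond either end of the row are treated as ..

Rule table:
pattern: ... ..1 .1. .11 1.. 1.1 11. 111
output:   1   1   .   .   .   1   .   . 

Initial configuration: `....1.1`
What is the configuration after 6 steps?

......1

1111.1.
....1..
1111..1
.....1.
11111..
......1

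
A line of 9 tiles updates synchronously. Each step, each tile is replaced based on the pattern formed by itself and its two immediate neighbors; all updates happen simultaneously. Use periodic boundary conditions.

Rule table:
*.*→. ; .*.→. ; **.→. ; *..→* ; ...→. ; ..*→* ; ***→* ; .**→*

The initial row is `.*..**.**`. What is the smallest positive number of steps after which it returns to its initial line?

..***..*.
.***.**.*
.**..*...
**.**.*..
*..*...**
.**.*.***
.*....**.
*.*..**.*
...***..*
*.***.**.
..**..*..
.**.**.*.
**..*...*
*.**.*.**
..*....**
**.*..**.
*...***..
.*.***.**
...**..*.
..**.**.*
***..*...
**.**.*.*
*..*....*
.**.*..**
.*...***.
*.*.***.*
....**..*
*..**.**.
.***..*..
***.**.*.
**..*....
*.**.*..*
..*...***
**.*.***.
*....**..
.*..**.**

36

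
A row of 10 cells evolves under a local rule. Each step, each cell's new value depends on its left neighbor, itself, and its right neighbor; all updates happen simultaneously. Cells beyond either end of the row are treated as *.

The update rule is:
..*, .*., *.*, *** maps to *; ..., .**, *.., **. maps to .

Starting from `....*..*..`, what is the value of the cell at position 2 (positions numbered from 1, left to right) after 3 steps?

...**.**.*
..*..*..*.
.**.**.***
position 2 holds *

*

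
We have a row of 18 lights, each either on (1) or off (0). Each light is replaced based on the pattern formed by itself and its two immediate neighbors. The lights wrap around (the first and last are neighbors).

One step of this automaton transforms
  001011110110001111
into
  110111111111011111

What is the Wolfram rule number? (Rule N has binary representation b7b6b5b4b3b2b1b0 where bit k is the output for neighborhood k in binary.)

250

position 5: 111 → 1  (bit 7 = 1)
position 7: 110 → 1  (bit 6 = 1)
position 3: 101 → 1  (bit 5 = 1)
position 0: 100 → 1  (bit 4 = 1)
position 4: 011 → 1  (bit 3 = 1)
position 2: 010 → 0  (bit 2 = 0)
position 1: 001 → 1  (bit 1 = 1)
position 12: 000 → 0  (bit 0 = 0)
bits b7..b0 = 11111010 = 250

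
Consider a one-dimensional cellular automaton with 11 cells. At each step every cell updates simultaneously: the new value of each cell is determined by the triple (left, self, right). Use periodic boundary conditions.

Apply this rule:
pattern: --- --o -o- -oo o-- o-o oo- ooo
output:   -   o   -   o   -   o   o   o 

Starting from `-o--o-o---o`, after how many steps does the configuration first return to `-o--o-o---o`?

o--o-o---o-
--o-o---o-o
-o-o---o-o-
o-o---o-o--
-o---o-o--o
o---o-o--o-
---o-o--o-o
--o-o--o-o-
-o-o--o-o--
o-o--o-o---
-o--o-o---o

11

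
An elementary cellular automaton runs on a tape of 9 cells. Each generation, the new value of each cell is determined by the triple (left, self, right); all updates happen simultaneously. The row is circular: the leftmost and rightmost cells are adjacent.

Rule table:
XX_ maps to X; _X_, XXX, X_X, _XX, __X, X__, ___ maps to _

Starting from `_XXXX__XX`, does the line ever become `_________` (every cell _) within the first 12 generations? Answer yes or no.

yes

generation 1: ____X___X
generation 2: _________
all cells are _ at generation 2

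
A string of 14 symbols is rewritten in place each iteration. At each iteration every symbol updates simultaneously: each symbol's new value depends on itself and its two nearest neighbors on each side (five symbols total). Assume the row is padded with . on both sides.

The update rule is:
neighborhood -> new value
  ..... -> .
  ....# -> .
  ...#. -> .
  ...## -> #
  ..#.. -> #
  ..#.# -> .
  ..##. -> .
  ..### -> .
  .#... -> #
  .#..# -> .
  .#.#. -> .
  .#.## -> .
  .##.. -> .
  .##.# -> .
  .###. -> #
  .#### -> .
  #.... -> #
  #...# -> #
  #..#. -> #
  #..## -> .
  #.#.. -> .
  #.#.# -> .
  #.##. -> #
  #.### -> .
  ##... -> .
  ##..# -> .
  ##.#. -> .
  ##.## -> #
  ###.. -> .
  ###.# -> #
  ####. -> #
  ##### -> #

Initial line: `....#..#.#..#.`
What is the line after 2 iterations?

....#.#....###
.......##.#.#.

.......##.#.#.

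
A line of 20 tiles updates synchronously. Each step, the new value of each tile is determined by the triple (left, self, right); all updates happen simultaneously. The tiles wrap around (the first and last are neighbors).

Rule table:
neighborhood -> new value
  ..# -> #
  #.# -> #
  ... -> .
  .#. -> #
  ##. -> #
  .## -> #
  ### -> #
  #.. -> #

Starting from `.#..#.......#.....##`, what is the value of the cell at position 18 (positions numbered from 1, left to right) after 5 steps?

#

######.....###...###
#######...#####.####
########.###########
####################
####################
position 18 holds #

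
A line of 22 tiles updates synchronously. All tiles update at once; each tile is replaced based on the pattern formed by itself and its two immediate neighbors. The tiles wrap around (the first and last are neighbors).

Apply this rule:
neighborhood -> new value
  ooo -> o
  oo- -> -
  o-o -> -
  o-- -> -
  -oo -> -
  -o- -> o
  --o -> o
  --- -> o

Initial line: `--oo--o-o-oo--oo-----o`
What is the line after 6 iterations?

----o-oo--------oo--oo

-o---oo-o----o---ooooo
-o-oo---o-oooo-oo-ooo-
oo----ooo--oo------o--
---ooo-o--o---oooooo-o
-oo-o--o-oo-oo-oooo--o
----o-oo--------oo--oo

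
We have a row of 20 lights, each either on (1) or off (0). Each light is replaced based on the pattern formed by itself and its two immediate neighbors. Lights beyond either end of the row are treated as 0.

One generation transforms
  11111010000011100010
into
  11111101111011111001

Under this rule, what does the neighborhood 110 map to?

1

At position 4 the neighborhood is 110; the next row has 1 there.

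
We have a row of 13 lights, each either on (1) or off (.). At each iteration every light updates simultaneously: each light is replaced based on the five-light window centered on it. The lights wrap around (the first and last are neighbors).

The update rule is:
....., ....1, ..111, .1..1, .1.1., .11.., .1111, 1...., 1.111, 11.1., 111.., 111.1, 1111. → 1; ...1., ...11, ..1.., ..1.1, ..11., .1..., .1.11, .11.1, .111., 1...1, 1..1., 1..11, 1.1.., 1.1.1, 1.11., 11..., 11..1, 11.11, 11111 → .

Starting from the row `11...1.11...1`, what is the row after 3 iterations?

.1.1111.1111.

.1......1...1
1..1111......
.1.1111.1111.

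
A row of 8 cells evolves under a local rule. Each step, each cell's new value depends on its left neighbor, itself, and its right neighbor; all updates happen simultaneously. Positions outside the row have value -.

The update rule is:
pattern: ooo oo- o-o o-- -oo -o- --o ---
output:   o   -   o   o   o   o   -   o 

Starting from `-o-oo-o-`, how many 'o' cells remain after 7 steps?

-ooo-ooo
-oo-ooo-
-o-ooo-o
-oooo-oo
-ooo-oo-
-oo-oo-o
-o-oo-oo
count of o: 5

5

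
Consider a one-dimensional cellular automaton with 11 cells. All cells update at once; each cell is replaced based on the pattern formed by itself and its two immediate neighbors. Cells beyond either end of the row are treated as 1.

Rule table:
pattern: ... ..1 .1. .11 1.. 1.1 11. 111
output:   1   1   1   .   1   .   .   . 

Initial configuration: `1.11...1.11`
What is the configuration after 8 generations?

1111....111

....1111...
1111....111
....1111...  (repeats generation 1; period 2)
generation 8: 1111....111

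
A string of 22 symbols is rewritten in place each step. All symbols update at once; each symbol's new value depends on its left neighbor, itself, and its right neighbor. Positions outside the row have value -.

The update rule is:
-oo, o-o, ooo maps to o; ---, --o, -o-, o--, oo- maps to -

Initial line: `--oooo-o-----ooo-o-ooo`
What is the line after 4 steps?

--ooo-o------oo-o-ooo-
--oo-o-------o-o-ooo--
--o-o---------o-ooo---
---o-----------ooo----

---o-----------ooo----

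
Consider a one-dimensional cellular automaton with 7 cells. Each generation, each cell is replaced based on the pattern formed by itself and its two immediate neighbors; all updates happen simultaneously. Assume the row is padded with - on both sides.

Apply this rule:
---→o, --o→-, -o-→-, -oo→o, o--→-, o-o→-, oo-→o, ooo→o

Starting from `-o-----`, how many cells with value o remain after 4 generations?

6

generation 1: ---oooo
generation 2: oo-oooo
generation 3: oo-oooo  (fixed point — unchanged through generation 4)
count of o: 6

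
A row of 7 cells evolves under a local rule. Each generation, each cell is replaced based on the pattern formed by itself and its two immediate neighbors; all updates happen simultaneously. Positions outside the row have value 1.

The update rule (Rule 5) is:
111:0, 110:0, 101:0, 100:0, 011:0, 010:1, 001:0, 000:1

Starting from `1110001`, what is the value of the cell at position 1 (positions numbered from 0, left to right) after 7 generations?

0

0000100
0110100
0000100  (repeats generation 1; period 2)
generation 7: 0000100
position 1 holds 0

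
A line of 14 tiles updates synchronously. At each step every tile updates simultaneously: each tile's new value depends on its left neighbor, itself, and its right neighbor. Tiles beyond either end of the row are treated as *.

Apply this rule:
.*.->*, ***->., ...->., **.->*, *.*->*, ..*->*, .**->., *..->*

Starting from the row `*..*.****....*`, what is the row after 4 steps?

step 1: *****...**..*.
step 2: ....**.*.*****
step 3: *..*.****.....
step 4: *****...**...*

*****...**...*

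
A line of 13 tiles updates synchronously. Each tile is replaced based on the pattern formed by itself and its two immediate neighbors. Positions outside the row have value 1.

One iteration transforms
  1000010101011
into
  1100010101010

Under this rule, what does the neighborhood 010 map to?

At position 5 the neighborhood is 010; the next row has 1 there.

1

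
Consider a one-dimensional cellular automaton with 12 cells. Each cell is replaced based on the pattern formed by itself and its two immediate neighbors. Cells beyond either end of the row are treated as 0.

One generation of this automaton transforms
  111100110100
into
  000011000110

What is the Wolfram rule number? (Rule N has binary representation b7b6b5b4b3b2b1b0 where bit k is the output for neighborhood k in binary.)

position 1: 111 → 0  (bit 7 = 0)
position 3: 110 → 0  (bit 6 = 0)
position 8: 101 → 0  (bit 5 = 0)
position 4: 100 → 1  (bit 4 = 1)
position 0: 011 → 0  (bit 3 = 0)
position 9: 010 → 1  (bit 2 = 1)
position 5: 001 → 1  (bit 1 = 1)
position 11: 000 → 0  (bit 0 = 0)
bits b7..b0 = 00010110 = 22

22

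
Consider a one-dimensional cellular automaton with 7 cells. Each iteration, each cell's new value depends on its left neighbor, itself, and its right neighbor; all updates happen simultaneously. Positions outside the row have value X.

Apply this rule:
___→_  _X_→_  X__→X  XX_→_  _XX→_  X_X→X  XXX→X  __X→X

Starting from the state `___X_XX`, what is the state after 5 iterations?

X_X_X_X
_X_X_X_
X_X_X_X  (repeats iteration 1; period 2)
iteration 5: X_X_X_X

X_X_X_X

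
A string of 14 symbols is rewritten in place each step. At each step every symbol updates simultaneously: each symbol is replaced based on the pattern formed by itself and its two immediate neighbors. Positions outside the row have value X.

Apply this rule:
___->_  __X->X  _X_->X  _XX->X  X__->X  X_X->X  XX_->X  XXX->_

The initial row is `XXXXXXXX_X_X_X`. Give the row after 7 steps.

X__________XX_

_______XXXXXXX
X_____XX______
XX___XXXX____X
_XX_XX__XX__XX
XXXXXXXXXXXXX_
____________XX
X__________XX_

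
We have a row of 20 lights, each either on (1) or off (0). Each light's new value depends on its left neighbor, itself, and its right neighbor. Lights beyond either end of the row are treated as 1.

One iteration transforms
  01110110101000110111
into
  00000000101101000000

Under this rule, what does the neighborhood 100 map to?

1

At position 11 the neighborhood is 100; the next row has 1 there.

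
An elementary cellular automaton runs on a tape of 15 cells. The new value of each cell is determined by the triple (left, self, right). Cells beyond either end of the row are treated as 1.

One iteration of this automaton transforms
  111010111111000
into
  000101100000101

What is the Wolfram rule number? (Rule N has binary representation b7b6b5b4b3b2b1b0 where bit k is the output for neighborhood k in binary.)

position 0: 111 → 0  (bit 7 = 0)
position 2: 110 → 0  (bit 6 = 0)
position 3: 101 → 1  (bit 5 = 1)
position 12: 100 → 1  (bit 4 = 1)
position 6: 011 → 1  (bit 3 = 1)
position 4: 010 → 0  (bit 2 = 0)
position 14: 001 → 1  (bit 1 = 1)
position 13: 000 → 0  (bit 0 = 0)
bits b7..b0 = 00111010 = 58

58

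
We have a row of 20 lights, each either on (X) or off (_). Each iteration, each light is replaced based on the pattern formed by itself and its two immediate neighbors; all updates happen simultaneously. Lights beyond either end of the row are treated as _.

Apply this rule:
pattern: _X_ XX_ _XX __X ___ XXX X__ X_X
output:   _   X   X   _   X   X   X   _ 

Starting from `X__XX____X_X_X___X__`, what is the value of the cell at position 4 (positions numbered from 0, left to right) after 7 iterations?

_X_XXXXX______XX__XX
___XXXXXXXXXX_XXX_XX
XX_XXXXXXXXXX_XXX_XX
XX_XXXXXXXXXX_XXX_XX  (fixed point — unchanged through iteration 7)
position 4 holds X

X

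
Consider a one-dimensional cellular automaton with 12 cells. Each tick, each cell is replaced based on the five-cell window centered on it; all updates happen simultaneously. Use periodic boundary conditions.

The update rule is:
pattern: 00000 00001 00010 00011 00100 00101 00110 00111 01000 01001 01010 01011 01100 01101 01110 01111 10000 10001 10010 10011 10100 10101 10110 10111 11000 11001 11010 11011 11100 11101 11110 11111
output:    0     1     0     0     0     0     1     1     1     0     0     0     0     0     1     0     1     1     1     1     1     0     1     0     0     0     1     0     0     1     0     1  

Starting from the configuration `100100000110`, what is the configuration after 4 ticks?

tick 1: 101011010101
tick 2: 010010100001
tick 3: 010100111100
tick 4: 000101100001

000101100001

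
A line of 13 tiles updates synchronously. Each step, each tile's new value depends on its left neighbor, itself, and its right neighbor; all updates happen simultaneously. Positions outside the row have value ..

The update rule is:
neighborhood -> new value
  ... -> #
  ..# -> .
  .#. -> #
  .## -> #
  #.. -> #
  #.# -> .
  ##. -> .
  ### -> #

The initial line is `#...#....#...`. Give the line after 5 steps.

#.#.##.#.##.#

###.####.####
##..###..###.
#.#.##.#.##.#
#.#.#..#.#..#
#.#.##.#.##.#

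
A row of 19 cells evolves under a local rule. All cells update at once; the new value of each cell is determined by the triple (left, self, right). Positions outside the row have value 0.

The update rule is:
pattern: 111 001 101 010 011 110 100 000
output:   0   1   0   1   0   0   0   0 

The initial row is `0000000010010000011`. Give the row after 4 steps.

0000100000000110000

step 1: 0000000110110000100
step 2: 0000001000000001100
step 3: 0000011000000010000
step 4: 0000100000000110000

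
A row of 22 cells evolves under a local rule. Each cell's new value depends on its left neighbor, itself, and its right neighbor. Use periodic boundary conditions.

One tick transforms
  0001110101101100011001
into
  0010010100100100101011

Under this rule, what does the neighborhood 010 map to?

At position 7 the neighborhood is 010; the next row has 1 there.

1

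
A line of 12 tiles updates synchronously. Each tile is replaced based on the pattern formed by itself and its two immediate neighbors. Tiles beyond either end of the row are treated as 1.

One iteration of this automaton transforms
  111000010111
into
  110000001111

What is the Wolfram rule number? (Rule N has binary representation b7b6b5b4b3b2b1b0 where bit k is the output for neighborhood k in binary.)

168

position 0: 111 → 1  (bit 7 = 1)
position 2: 110 → 0  (bit 6 = 0)
position 8: 101 → 1  (bit 5 = 1)
position 3: 100 → 0  (bit 4 = 0)
position 9: 011 → 1  (bit 3 = 1)
position 7: 010 → 0  (bit 2 = 0)
position 6: 001 → 0  (bit 1 = 0)
position 4: 000 → 0  (bit 0 = 0)
bits b7..b0 = 10101000 = 168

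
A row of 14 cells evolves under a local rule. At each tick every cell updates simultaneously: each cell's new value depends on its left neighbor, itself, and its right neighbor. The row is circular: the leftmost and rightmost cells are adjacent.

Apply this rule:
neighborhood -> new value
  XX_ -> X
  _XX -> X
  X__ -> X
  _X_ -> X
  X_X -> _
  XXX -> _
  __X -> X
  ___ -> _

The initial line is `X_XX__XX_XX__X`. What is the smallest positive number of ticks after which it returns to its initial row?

X_XXXXXX_XXXXX
X_X____X_X____
X_XX__XX_XX__X

3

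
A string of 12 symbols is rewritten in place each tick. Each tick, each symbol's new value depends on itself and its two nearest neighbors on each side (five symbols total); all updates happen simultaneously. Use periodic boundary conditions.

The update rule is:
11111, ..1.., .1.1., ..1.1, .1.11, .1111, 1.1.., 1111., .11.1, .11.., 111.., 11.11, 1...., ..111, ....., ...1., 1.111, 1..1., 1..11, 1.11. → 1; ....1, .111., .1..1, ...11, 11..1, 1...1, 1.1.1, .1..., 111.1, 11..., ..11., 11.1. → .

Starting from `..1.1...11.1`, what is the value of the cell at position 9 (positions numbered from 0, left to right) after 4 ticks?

tick 1: .1111....1.1
tick 2: 11111.1.111.
tick 3: 1111...11..1
tick 4: 1111....1.11
position 9 holds .

.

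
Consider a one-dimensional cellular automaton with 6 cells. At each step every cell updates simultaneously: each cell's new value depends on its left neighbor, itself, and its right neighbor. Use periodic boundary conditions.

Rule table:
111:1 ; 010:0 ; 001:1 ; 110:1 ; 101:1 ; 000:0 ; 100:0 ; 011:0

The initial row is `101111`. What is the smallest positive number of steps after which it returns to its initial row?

step 1: 110111
step 2: 111011
step 3: 111101
step 4: 111110
step 5: 011111
step 6: 101111

6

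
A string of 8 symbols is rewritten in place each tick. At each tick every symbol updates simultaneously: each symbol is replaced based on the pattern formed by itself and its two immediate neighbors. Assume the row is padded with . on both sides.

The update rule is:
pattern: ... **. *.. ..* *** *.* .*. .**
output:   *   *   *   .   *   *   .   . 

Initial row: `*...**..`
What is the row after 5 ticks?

tick 1: .**..***
tick 2: ..**..**
tick 3: *..**..*
tick 4: .*..**..
tick 5: ..*..***

..*..***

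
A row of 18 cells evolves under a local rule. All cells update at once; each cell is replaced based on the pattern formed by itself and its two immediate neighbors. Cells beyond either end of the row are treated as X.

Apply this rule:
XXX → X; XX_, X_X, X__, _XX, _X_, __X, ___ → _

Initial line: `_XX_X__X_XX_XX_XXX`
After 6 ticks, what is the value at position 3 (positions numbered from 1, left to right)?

_

________________XX
_________________X
__________________
__________________  (fixed point — unchanged through tick 6)
position 3 holds _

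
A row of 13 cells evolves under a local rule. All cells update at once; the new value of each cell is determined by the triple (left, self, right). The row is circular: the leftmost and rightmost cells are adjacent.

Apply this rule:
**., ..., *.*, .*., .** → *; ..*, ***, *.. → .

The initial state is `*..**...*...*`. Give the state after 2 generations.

*..**********

*..**.*.*.*.*
*..**********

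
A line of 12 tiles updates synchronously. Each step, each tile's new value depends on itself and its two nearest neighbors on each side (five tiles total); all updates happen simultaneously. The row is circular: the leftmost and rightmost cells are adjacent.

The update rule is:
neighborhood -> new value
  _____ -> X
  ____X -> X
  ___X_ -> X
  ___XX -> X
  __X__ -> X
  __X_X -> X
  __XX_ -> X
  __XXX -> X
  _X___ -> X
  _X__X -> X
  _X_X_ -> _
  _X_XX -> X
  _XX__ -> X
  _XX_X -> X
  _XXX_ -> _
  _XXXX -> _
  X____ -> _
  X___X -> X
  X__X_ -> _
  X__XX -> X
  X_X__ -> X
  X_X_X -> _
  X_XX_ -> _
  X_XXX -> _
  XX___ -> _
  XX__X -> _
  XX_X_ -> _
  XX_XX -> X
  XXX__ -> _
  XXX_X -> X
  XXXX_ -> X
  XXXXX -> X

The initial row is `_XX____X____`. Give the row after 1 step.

XXX__XXXX_XX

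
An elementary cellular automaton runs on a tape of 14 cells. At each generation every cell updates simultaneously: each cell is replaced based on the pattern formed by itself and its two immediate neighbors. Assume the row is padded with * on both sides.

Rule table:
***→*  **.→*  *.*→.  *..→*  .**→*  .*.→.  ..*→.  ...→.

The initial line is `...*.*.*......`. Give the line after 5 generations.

generation 1: *.......*.....
generation 2: **.......*....
generation 3: ***.......*...
generation 4: ****.......*..
generation 5: *****.......*.

*****.......*.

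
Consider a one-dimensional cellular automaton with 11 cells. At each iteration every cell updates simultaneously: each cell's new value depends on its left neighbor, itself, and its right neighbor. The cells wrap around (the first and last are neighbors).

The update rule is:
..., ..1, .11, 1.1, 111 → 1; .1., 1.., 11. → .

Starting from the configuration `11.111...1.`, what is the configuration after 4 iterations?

iteration 1: 1.111..11.1
iteration 2: .111..11.11
iteration 3: 111..11.11.
iteration 4: 11..11.11.1

11..11.11.1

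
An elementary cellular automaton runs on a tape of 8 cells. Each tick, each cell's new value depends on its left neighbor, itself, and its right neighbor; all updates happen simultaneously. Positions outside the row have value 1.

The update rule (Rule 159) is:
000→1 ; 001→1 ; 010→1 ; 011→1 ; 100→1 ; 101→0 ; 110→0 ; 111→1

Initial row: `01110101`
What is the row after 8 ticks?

01010111

01100101
01011101
01011001
01010111
01010111  (fixed point — unchanged through tick 8)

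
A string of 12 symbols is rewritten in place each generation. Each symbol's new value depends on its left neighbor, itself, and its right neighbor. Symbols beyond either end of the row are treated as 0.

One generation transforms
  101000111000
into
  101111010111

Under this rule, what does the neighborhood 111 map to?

At position 7 the neighborhood is 111; the next row has 1 there.

1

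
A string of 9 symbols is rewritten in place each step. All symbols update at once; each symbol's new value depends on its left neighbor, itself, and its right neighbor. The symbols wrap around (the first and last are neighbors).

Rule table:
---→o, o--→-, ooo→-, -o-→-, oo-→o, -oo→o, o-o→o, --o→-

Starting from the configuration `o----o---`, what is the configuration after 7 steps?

oo--oo-o-

step 1: --oo---o-
step 2: o-oo-o---
step 3: -oooo--o-
step 4: -o--o----
step 5: ------ooo
step 6: -oooo-o-o
step 7: oo--oo-o-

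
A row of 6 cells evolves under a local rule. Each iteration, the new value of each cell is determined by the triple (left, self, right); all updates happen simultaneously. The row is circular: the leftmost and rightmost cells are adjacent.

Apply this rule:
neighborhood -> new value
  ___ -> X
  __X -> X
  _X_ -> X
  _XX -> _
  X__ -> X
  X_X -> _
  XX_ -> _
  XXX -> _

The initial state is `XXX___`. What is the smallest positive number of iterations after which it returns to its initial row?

___XXX
XXX___

2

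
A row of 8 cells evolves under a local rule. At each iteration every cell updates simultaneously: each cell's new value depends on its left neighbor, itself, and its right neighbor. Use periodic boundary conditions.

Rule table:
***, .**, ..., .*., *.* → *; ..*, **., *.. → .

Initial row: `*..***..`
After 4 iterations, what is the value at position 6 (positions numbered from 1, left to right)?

*..**...
*..*..*.
*..*..**
...*..**
position 6 holds .

.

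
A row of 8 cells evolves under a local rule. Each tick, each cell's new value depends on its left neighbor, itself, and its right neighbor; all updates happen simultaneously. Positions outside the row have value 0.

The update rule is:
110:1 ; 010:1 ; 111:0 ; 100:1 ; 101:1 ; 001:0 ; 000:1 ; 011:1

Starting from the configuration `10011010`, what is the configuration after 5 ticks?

11111101

11011111
11110001
10011101
11010111
11111101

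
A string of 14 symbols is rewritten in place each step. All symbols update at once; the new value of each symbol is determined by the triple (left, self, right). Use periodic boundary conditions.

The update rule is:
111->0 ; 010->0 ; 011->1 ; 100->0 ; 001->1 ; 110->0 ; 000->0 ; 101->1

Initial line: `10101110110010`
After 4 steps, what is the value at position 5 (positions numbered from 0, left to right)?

1

step 1: 01011001100101
step 2: 10110011001010
step 3: 01100110010101
step 4: 11001100101010
position 5 holds 1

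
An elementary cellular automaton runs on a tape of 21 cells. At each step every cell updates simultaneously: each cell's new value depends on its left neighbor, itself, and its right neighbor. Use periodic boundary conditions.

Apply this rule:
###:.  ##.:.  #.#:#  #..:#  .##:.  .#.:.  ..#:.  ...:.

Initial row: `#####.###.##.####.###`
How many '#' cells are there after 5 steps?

.....#...#..#....#...
......#...#..#....#..
.......#...#..#....#.
........#...#..#....#
#........#...#..#....
count of #: 4

4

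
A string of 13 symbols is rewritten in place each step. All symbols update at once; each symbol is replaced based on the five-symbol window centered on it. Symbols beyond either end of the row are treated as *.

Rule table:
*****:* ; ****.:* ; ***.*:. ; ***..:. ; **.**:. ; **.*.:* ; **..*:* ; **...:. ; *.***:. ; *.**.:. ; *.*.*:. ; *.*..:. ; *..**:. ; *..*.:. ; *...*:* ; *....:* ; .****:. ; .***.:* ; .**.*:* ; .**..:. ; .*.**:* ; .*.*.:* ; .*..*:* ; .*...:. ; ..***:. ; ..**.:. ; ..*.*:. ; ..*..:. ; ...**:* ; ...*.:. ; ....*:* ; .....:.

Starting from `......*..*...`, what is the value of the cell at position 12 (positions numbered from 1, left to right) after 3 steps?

*

.*..*..*...**
*.*..*...**..
.*.*...**..*.
position 12 holds *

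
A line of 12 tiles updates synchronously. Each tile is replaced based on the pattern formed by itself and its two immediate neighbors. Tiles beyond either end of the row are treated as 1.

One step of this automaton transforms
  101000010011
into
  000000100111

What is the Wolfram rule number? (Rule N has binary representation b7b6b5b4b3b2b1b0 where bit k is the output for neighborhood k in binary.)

138

position 11: 111 → 1  (bit 7 = 1)
position 0: 110 → 0  (bit 6 = 0)
position 1: 101 → 0  (bit 5 = 0)
position 3: 100 → 0  (bit 4 = 0)
position 10: 011 → 1  (bit 3 = 1)
position 2: 010 → 0  (bit 2 = 0)
position 6: 001 → 1  (bit 1 = 1)
position 4: 000 → 0  (bit 0 = 0)
bits b7..b0 = 10001010 = 138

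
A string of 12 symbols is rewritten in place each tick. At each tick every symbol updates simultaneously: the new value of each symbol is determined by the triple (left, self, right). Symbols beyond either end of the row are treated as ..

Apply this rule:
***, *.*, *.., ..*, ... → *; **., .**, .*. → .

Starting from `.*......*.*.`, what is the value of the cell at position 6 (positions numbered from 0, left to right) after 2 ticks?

*.******.*.*
.*.****.*.*.
position 6 holds *

*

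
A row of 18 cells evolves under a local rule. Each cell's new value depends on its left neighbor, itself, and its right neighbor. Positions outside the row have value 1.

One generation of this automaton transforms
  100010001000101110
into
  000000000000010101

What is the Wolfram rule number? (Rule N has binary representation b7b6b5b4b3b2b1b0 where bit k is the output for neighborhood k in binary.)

position 15: 111 → 1  (bit 7 = 1)
position 0: 110 → 0  (bit 6 = 0)
position 13: 101 → 1  (bit 5 = 1)
position 1: 100 → 0  (bit 4 = 0)
position 14: 011 → 0  (bit 3 = 0)
position 4: 010 → 0  (bit 2 = 0)
position 3: 001 → 0  (bit 1 = 0)
position 2: 000 → 0  (bit 0 = 0)
bits b7..b0 = 10100000 = 160

160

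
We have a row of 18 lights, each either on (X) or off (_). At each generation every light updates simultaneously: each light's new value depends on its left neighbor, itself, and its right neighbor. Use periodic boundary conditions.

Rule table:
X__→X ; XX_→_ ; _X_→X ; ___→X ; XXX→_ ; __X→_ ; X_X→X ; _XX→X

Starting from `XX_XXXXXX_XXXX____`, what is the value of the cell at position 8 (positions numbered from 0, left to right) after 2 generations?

generation 1: X_XX_____XX___XXX_
generation 2: XXX_XXXX_X_XX_X__X
position 8 holds _

_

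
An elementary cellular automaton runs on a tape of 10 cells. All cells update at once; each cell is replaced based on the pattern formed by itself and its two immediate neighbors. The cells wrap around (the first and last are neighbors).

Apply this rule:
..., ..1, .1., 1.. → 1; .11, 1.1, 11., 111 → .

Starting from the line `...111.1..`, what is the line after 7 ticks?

111....111

111....111
...1111...
111....111  (repeats tick 1; period 2)
tick 7: 111....111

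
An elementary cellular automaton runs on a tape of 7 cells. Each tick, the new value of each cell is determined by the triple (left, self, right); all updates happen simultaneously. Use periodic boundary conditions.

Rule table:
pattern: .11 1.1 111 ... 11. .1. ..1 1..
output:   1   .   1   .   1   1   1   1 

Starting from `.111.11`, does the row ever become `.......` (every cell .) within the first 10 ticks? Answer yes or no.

no

.111.11  (fixed point — unchanged through tick 10)
tick 10 is .111.11, still not uniform .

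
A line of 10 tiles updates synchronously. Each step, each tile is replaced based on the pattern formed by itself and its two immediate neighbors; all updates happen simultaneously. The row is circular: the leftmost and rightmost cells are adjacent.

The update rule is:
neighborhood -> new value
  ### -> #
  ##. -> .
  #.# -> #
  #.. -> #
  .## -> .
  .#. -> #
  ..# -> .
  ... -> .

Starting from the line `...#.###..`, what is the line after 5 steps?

#.#....##.

step 1: ...##.#.#.
step 2: .....#####
step 3: #.....###.
step 4: ##.....#.#
step 5: #.#....##.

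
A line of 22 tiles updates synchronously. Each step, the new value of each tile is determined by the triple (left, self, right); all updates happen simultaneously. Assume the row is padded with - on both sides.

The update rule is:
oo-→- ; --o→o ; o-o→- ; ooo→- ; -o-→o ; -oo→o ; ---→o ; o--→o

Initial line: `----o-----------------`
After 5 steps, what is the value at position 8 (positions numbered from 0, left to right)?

o

oooooooooooooooooooooo
o---------------------
oooooooooooooooooooooo  (repeats step 1; period 2)
step 5: oooooooooooooooooooooo
position 8 holds o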